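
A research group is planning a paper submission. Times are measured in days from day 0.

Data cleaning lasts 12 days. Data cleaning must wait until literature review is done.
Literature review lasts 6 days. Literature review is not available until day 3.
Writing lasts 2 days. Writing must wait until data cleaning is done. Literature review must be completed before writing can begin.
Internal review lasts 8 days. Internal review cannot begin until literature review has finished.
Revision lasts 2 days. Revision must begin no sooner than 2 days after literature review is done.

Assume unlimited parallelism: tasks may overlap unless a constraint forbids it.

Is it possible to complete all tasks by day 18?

No

Literature review cannot begin until its own release at day 3. It runs from day 3 to 3 + 6 = day 9.
After literature review (finishes day 9, plus 2-day gap → day 11), revision can start at day 11 and finishes at day 13.
After literature review (finishes day 9), internal review can start at day 9 and finishes at day 17.
Data cleaning waits on literature review (finishes day 9), so it starts at day 9 and finishes at 9 + 12 = day 21.
Writing needs all of data cleaning (finishes day 21); literature review (finishes day 9). That puts its earliest start at day 21; it finishes at 21 + 2 = day 23.
The earliest everything can be done is day 23, which is after the deadline of 18, so it is not possible.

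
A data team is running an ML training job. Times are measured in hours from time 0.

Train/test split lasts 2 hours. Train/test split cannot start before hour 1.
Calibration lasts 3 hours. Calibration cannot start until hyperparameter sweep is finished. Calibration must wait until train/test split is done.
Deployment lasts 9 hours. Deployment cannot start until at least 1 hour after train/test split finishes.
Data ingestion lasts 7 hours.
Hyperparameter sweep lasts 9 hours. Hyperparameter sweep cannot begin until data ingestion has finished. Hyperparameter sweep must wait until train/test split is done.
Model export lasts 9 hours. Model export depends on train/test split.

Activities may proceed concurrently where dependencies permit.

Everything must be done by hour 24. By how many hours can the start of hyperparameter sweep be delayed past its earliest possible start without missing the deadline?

5

After its own release at hour 1, train/test split can start at hour 1 and finishes at hour 3.
Data ingestion has no prerequisites, so it starts at hour 0 and finishes at hour 7.
Hyperparameter sweep needs all of data ingestion (finishes hour 7); train/test split (finishes hour 3). That puts its earliest start at hour 7; it finishes at 7 + 9 = hour 16.

Working backward from the deadline:
Calibration has no dependents, so it just needs to finish by hour 24. Starting by 24 − 3 = hour 21 achieves that.
Hyperparameter sweep has to be done before calibration (must start by hour 21). That means finishing by hour 21, i.e. starting by 21 − 9 = hour 12.
So hyperparameter sweep can start as early as hour 7 and as late as hour 12, giving 12 − 7 = 5 hours of slack.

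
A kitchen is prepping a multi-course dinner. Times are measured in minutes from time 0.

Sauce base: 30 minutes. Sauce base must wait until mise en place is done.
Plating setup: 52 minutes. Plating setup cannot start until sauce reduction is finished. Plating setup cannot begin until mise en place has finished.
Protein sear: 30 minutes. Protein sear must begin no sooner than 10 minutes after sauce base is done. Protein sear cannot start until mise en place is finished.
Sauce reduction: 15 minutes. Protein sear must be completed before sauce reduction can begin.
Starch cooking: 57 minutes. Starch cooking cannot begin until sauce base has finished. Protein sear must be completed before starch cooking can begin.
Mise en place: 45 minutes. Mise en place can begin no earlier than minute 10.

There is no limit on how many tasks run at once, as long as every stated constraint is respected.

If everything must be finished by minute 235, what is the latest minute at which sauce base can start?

98

To finish by minute 235, plating setup (duration 52) must start no later than minute 183.
Since plating setup (must start by minute 183) depends on it, sauce reduction must finish by minute 183. Backing off its 15-minute duration gives a latest start of minute 168.
To finish by minute 235, starch cooking (duration 57) must start no later than minute 178.
Protein sear has several dependents: sauce reduction (must start by minute 168); starch cooking (must start by minute 178). The earliest of those limits is minute 168, so protein sear must start by 168 − 30 = minute 138.
Sauce base feeds protein sear (must start by minute 138, minus 10-minute gap → minute 128); starch cooking (must start by minute 178). Taking the minimum, sauce base must finish by minute 128 and start by 128 − 30 = minute 98.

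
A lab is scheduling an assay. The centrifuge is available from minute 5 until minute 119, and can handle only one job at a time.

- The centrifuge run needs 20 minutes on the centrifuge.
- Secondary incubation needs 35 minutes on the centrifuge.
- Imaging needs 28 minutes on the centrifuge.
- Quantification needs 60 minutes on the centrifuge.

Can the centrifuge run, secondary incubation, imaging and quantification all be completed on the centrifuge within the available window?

The centrifuge window is 119 − 5 = 114 minutes.
Running back to back, the jobs need 20 + 35 + 28 + 60 = 143 minutes on the centrifuge.
Since 143 > 114, they cannot all fit.

No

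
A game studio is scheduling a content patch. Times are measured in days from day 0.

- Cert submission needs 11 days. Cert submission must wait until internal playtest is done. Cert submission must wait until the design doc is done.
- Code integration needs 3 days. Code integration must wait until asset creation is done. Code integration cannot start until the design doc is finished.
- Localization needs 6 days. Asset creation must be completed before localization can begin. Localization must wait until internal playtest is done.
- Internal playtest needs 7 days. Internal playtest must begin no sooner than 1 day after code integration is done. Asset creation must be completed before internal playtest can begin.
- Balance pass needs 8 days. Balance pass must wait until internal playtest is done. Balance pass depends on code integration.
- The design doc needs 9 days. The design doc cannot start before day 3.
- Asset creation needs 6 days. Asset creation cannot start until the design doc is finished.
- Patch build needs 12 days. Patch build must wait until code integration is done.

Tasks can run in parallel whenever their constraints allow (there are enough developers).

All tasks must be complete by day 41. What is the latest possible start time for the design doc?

Nothing follows balance pass; the deadline of day 41 is its only limit. It must start by 41 − 8 = day 33.
Nothing follows localization; the deadline of day 41 is its only limit. It must start by 41 − 6 = day 35.
Nothing follows cert submission; the deadline of day 41 is its only limit. It must start by 41 − 11 = day 30.
Internal playtest feeds balance pass (must start by day 33); localization (must start by day 35); cert submission (must start by day 30). Taking the minimum, internal playtest must finish by day 30 and start by 30 − 7 = day 23.
To finish by day 41, patch build (duration 12) must start no later than day 29.
For code integration: internal playtest (must start by day 23, minus 1-day gap → day 22); balance pass (must start by day 33); patch build (must start by day 29). The most restrictive is day 22; with a 3-day duration, code integration must start by day 19.
Asset creation has several dependents: code integration (must start by day 19); internal playtest (must start by day 23); localization (must start by day 35). The earliest of those limits is day 19, so asset creation must start by 19 − 6 = day 13.
The design doc feeds asset creation (must start by day 13); code integration (must start by day 19); cert submission (must start by day 30). Taking the minimum, the design doc must finish by day 13 and start by 13 − 9 = day 4.

4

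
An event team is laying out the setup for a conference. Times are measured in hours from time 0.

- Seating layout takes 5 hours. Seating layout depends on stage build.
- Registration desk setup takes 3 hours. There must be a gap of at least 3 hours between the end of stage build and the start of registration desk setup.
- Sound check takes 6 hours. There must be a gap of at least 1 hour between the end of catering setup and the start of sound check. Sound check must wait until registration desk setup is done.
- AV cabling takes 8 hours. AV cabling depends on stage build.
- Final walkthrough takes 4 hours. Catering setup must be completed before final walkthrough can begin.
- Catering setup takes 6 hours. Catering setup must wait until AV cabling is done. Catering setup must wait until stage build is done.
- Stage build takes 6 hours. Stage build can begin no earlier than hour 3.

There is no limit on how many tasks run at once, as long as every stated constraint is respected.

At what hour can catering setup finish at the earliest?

23

After its own release at hour 3, stage build can start at hour 3 and finishes at hour 9.
AV cabling cannot begin until stage build (finishes hour 9). It runs from hour 9 to 9 + 8 = hour 17.
For catering setup: AV cabling (finishes hour 17); stage build (finishes hour 9). Taking the maximum gives a start of hour 17, and it finishes at 17 + 6 = hour 23.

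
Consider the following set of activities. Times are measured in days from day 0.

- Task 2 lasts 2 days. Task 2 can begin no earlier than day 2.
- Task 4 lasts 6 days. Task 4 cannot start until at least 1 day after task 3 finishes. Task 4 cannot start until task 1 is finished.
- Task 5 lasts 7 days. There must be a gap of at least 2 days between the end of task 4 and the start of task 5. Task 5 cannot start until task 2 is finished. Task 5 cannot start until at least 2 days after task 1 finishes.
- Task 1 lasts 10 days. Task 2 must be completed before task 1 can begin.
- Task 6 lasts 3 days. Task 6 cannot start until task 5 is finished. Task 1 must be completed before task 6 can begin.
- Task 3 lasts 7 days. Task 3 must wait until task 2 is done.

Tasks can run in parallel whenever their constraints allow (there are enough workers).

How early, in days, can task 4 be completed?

20

Task 2 cannot begin until its own release at day 2. It runs from day 2 to 2 + 2 = day 4.
Task 3 waits on task 2 (finishes day 4), so it starts at day 4 and finishes at 4 + 7 = day 11.
After task 2 (finishes day 4), task 1 can start at day 4 and finishes at day 14.
Task 4 has to wait for task 3 (finishes day 11, plus 1-day gap → day 12); task 1 (finishes day 14). The latest of these is day 14, so task 4 runs day 14 to 14 + 6 = day 20.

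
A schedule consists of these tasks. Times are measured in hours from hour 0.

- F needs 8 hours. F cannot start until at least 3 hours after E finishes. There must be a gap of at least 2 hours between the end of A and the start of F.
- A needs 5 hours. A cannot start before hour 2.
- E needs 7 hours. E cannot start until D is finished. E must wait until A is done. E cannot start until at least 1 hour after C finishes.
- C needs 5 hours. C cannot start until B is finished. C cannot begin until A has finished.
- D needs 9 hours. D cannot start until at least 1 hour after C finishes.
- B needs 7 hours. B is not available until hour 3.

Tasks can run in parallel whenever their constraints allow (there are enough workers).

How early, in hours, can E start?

B waits on its own release at hour 3, so it starts at hour 3 and finishes at 3 + 7 = hour 10.
A cannot begin until its own release at hour 2. It runs from hour 2 to 2 + 5 = hour 7.
For C: B (finishes hour 10); A (finishes hour 7). Taking the maximum gives a start of hour 10, and it finishes at 10 + 5 = hour 15.
After C (finishes hour 15, plus 1-hour gap → hour 16), D can start at hour 16 and finishes at hour 25.
E waits on D (finishes hour 25); A (finishes hour 7); C (finishes hour 15, plus 1-hour gap → hour 16). The latest of these is hour 25, which is the earliest E can start.

25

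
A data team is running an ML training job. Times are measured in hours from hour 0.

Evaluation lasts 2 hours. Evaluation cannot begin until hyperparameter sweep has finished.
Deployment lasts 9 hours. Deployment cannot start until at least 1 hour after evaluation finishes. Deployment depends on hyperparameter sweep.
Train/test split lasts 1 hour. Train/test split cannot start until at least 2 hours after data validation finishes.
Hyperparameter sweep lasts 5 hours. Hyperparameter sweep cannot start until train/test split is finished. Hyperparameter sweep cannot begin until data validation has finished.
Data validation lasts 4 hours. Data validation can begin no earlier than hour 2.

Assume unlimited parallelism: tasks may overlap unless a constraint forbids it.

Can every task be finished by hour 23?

No

After its own release at hour 2, data validation can start at hour 2 and finishes at hour 6.
After data validation (finishes hour 6, plus 2-hour gap → hour 8), train/test split can start at hour 8 and finishes at hour 9.
Hyperparameter sweep needs all of train/test split (finishes hour 9); data validation (finishes hour 6). That puts its earliest start at hour 9; it finishes at 9 + 5 = hour 14.
Evaluation cannot begin until hyperparameter sweep (finishes hour 14). It runs from hour 14 to 14 + 2 = hour 16.
Deployment cannot start until evaluation (finishes hour 16, plus 1-hour gap → hour 17); hyperparameter sweep (finishes hour 14). The controlling bound is hour 17, so deployment finishes at 17 + 9 = hour 26.
The earliest everything can be done is hour 26, which is after the deadline of 23, so it is not possible.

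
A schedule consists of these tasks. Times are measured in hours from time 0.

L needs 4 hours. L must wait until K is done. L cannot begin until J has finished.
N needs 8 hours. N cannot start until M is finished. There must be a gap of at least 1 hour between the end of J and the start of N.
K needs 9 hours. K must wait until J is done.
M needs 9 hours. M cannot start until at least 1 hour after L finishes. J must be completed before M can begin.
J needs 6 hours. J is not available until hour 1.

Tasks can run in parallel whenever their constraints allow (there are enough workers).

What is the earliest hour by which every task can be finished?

J cannot begin until its own release at hour 1. It runs from hour 1 to 1 + 6 = hour 7.
After J (finishes hour 7), K can start at hour 7 and finishes at hour 16.
For L: K (finishes hour 16); J (finishes hour 7). Taking the maximum gives a start of hour 16, and it finishes at 16 + 4 = hour 20.
M cannot start until L (finishes hour 20, plus 1-hour gap → hour 21); J (finishes hour 7). The controlling bound is hour 21, so M finishes at 21 + 9 = hour 30.
N cannot start until M (finishes hour 30); J (finishes hour 7, plus 1-hour gap → hour 8). The controlling bound is hour 30, so N finishes at 30 + 8 = hour 38.
All tasks are finished once the last one completes. Finish times: J at 7, K at 16, L at 20, M at 30, N at 38. The latest is hour 38.

38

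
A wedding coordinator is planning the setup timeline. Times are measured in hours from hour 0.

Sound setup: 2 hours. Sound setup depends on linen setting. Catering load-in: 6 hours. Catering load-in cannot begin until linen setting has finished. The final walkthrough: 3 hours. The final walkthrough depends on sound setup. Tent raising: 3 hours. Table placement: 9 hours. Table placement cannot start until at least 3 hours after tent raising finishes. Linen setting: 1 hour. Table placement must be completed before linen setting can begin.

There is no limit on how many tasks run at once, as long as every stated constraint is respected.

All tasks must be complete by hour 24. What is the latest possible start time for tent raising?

Nothing follows the final walkthrough; the deadline of hour 24 is its only limit. It must start by 24 − 3 = hour 21.
Sound setup must finish before the final walkthrough (must start by hour 21). With a 2-hour duration, sound setup must start by 21 − 2 = hour 19.
Catering load-in has no dependents, so it just needs to finish by hour 24. Starting by 24 − 6 = hour 18 achieves that.
Linen setting has several dependents: sound setup (must start by hour 19); catering load-in (must start by hour 18). The earliest of those limits is hour 18, so linen setting must start by 18 − 1 = hour 17.
Table placement has to be done before linen setting (must start by hour 17). That means finishing by hour 17, i.e. starting by 17 − 9 = hour 8.
Tent raising feeds into table placement (must start by hour 8, minus 3-hour gap → hour 5); so tent raising must finish by hour 5 and therefore start by hour 2.

2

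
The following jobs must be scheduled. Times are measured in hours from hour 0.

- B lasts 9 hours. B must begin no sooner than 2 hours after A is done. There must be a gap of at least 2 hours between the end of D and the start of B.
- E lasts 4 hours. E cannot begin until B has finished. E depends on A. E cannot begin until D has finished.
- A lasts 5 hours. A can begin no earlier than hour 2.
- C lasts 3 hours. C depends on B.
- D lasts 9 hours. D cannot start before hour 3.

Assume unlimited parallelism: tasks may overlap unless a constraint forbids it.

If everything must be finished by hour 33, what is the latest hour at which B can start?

20

C must finish by hour 33; it takes 3 hours, so it must start by 33 − 3 = hour 30.
E must finish by hour 33; it takes 4 hours, so it must start by 33 − 4 = hour 29.
B has several dependents: C (must start by hour 30); E (must start by hour 29). The earliest of those limits is hour 29, so B must start by 29 − 9 = hour 20.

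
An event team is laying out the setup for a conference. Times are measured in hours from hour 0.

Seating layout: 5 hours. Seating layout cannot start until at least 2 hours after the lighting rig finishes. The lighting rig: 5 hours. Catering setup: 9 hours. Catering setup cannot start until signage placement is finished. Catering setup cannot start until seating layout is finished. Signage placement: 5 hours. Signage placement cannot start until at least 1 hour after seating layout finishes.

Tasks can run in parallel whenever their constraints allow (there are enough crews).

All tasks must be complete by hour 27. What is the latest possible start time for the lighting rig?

0

Catering setup has no dependents, so it just needs to finish by hour 27. Starting by 27 − 9 = hour 18 achieves that.
Signage placement has to be done before catering setup (must start by hour 18). That means finishing by hour 18, i.e. starting by 18 − 5 = hour 13.
Seating layout feeds signage placement (must start by hour 13, minus 1-hour gap → hour 12); catering setup (must start by hour 18). Taking the minimum, seating layout must finish by hour 12 and start by 12 − 5 = hour 7.
The lighting rig has to be done before seating layout (must start by hour 7, minus 2-hour gap → hour 5). That means finishing by hour 5, i.e. starting by 5 − 5 = hour 0.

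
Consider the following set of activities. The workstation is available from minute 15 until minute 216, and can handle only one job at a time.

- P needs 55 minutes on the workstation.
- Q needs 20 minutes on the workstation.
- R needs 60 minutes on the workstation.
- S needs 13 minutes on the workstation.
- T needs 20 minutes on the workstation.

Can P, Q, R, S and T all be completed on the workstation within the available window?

The workstation window is 216 − 15 = 201 minutes.
Running back to back, the jobs need 55 + 20 + 60 + 13 + 20 = 168 minutes on the workstation.
Since 168 ≤ 201, they fit within the window.

Yes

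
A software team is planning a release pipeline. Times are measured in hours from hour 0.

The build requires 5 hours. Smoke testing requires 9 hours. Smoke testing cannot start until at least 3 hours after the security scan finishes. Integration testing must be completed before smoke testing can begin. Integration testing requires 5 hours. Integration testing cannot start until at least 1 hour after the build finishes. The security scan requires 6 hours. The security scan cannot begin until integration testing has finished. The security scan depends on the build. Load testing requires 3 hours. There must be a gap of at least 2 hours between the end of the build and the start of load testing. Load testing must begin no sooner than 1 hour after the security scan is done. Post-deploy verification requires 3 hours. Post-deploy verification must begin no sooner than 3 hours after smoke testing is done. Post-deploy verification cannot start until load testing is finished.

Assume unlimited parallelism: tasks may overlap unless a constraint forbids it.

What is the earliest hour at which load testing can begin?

The build has no prerequisites, so it starts at hour 0 and finishes at hour 5.
After the build (finishes hour 5, plus 1-hour gap → hour 6), integration testing can start at hour 6 and finishes at hour 11.
The security scan has to wait for integration testing (finishes hour 11); the build (finishes hour 5). The latest of these is hour 11, so the security scan runs hour 11 to 11 + 6 = hour 17.
Load testing waits on the build (finishes hour 5, plus 2-hour gap → hour 7); the security scan (finishes hour 17, plus 1-hour gap → hour 18). The latest of these is hour 18, which is the earliest load testing can start.

18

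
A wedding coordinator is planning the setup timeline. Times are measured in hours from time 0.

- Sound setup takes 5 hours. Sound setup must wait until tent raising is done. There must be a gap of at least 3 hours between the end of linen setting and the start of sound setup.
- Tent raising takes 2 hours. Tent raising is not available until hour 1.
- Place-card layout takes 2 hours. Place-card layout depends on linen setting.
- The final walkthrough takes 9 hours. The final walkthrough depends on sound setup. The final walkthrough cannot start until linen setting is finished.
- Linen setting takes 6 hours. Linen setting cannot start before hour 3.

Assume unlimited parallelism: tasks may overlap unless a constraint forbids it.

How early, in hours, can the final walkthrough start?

17

Linen setting cannot begin until its own release at hour 3. It runs from hour 3 to 3 + 6 = hour 9.
Tent raising cannot begin until its own release at hour 1. It runs from hour 1 to 1 + 2 = hour 3.
Sound setup cannot start until tent raising (finishes hour 3); linen setting (finishes hour 9, plus 3-hour gap → hour 12). The controlling bound is hour 12, so sound setup finishes at 12 + 5 = hour 17.
The final walkthrough waits on sound setup (finishes hour 17); linen setting (finishes hour 9). The latest of these is hour 17, which is the earliest the final walkthrough can start.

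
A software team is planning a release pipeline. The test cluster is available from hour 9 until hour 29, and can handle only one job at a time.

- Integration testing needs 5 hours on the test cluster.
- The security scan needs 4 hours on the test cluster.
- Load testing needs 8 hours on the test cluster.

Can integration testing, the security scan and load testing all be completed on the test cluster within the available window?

The test cluster window is 29 − 9 = 20 hours.
Running back to back, the jobs need 5 + 4 + 8 = 17 hours on the test cluster.
Since 17 ≤ 20, they fit within the window.

Yes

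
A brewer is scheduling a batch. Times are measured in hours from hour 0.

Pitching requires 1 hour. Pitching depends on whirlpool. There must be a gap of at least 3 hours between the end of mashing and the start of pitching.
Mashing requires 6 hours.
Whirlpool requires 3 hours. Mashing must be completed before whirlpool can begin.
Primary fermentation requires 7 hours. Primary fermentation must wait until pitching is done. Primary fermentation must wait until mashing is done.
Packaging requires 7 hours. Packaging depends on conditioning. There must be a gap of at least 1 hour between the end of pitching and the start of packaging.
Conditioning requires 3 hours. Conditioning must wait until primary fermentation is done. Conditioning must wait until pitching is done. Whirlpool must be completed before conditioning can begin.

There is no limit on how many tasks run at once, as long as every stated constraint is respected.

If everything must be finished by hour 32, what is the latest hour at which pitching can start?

14

Packaging must finish by hour 32; it takes 7 hours, so it must start by 32 − 7 = hour 25.
Conditioning feeds into packaging (must start by hour 25); so conditioning must finish by hour 25 and therefore start by hour 22.
Since conditioning (must start by hour 22) depends on it, primary fermentation must finish by hour 22. Backing off its 7-hour duration gives a latest start of hour 15.
Pitching feeds primary fermentation (must start by hour 15); conditioning (must start by hour 22); packaging (must start by hour 25, minus 1-hour gap → hour 24). Taking the minimum, pitching must finish by hour 15 and start by 15 − 1 = hour 14.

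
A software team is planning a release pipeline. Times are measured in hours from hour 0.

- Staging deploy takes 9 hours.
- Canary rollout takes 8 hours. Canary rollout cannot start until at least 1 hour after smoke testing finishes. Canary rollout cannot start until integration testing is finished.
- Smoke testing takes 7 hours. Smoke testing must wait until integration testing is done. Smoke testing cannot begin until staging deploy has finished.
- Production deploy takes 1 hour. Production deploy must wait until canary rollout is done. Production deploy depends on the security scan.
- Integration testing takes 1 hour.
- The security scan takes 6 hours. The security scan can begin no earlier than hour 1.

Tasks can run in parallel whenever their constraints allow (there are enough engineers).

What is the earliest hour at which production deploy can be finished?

Staging deploy can start immediately at hour 0; it finishes at hour 9.
The security scan cannot begin until its own release at hour 1. It runs from hour 1 to 1 + 6 = hour 7.
Integration testing has no prerequisites, so it starts at hour 0 and finishes at hour 1.
Smoke testing has to wait for integration testing (finishes hour 1); staging deploy (finishes hour 9). The latest of these is hour 9, so smoke testing runs hour 9 to 9 + 7 = hour 16.
Canary rollout has to wait for smoke testing (finishes hour 16, plus 1-hour gap → hour 17); integration testing (finishes hour 1). The latest of these is hour 17, so canary rollout runs hour 17 to 17 + 8 = hour 25.
Production deploy needs all of canary rollout (finishes hour 25); the security scan (finishes hour 7). That puts its earliest start at hour 25; it finishes at 25 + 1 = hour 26.

26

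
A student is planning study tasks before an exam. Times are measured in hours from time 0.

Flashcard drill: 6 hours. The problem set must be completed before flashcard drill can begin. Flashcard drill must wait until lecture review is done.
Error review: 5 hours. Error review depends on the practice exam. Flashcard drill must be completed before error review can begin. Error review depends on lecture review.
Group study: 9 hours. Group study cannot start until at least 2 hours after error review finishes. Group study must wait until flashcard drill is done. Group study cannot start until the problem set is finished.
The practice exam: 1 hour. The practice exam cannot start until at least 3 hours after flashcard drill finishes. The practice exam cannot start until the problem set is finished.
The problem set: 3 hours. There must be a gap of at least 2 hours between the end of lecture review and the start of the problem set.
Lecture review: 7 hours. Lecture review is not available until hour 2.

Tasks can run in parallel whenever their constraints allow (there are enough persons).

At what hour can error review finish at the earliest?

Lecture review cannot begin until its own release at hour 2. It runs from hour 2 to 2 + 7 = hour 9.
After lecture review (finishes hour 9, plus 2-hour gap → hour 11), the problem set can start at hour 11 and finishes at hour 14.
Flashcard drill cannot start until the problem set (finishes hour 14); lecture review (finishes hour 9). The controlling bound is hour 14, so flashcard drill finishes at 14 + 6 = hour 20.
The practice exam needs all of flashcard drill (finishes hour 20, plus 3-hour gap → hour 23); the problem set (finishes hour 14). That puts its earliest start at hour 23; it finishes at 23 + 1 = hour 24.
For error review: the practice exam (finishes hour 24); flashcard drill (finishes hour 20); lecture review (finishes hour 9). Taking the maximum gives a start of hour 24, and it finishes at 24 + 5 = hour 29.

29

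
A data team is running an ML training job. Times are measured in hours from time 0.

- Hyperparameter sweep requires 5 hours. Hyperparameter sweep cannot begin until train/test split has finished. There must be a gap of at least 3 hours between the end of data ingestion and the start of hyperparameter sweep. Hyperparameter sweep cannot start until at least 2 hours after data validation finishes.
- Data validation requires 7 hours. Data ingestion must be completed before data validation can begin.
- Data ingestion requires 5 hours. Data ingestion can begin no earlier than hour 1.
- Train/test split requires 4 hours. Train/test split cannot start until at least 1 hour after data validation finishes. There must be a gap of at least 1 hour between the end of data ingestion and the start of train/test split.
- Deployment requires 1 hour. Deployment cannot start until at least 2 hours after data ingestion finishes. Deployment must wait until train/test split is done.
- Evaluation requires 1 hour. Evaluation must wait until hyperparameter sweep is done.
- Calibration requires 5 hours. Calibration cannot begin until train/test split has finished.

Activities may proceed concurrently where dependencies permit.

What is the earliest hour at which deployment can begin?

18

After its own release at hour 1, data ingestion can start at hour 1 and finishes at hour 6.
Data validation cannot begin until data ingestion (finishes hour 6). It runs from hour 6 to 6 + 7 = hour 13.
Train/test split needs all of data validation (finishes hour 13, plus 1-hour gap → hour 14); data ingestion (finishes hour 6, plus 1-hour gap → hour 7). That puts its earliest start at hour 14; it finishes at 14 + 4 = hour 18.
Deployment waits on data ingestion (finishes hour 6, plus 2-hour gap → hour 8); train/test split (finishes hour 18). The latest of these is hour 18, which is the earliest deployment can start.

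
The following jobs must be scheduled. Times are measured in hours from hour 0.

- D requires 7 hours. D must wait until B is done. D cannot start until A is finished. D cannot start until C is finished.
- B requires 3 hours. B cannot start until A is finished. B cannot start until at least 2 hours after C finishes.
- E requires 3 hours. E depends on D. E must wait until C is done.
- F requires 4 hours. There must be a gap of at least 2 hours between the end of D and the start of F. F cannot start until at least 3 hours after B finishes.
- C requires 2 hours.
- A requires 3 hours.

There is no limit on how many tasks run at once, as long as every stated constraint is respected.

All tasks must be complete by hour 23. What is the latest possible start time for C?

3

E has no dependents, so it just needs to finish by hour 23. Starting by 23 − 3 = hour 20 achieves that.
Nothing follows F; the deadline of hour 23 is its only limit. It must start by 23 − 4 = hour 19.
D must finish in time for E (must start by hour 20); F (must start by hour 19, minus 2-hour gap → hour 17). The tightest is hour 17, so D must start by 17 − 7 = hour 10.
For B: D (must start by hour 10); F (must start by hour 19, minus 3-hour gap → hour 16). The most restrictive is hour 10; with a 3-hour duration, B must start by hour 7.
C must finish in time for B (must start by hour 7, minus 2-hour gap → hour 5); D (must start by hour 10); E (must start by hour 20). The tightest is hour 5, so C must start by 5 − 2 = hour 3.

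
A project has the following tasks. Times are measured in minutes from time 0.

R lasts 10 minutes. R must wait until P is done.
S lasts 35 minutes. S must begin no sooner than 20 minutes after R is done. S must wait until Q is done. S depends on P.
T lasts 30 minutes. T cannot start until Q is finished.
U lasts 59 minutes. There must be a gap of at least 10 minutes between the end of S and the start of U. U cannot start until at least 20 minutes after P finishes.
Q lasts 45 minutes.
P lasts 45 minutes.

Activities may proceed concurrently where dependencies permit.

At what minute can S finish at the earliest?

110

Q has no prerequisites, so it starts at minute 0 and finishes at minute 45.
P has no prerequisites, so it starts at minute 0 and finishes at minute 45.
After P (finishes minute 45), R can start at minute 45 and finishes at minute 55.
For S: R (finishes minute 55, plus 20-minute gap → minute 75); Q (finishes minute 45); P (finishes minute 45). Taking the maximum gives a start of minute 75, and it finishes at 75 + 35 = minute 110.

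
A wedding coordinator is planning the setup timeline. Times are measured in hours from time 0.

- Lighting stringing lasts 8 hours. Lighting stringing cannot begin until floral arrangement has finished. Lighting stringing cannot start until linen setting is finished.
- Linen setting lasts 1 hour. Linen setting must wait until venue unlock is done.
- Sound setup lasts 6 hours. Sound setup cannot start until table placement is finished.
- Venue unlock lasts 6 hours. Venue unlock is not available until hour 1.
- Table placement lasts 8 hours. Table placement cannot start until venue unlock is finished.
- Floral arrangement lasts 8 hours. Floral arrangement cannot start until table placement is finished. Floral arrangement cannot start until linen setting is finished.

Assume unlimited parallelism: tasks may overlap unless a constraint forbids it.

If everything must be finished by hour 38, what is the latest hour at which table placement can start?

Lighting stringing has no dependents, so it just needs to finish by hour 38. Starting by 38 − 8 = hour 30 achieves that.
Floral arrangement has to be done before lighting stringing (must start by hour 30). That means finishing by hour 30, i.e. starting by 30 − 8 = hour 22.
Sound setup has no dependents, so it just needs to finish by hour 38. Starting by 38 − 6 = hour 32 achieves that.
Table placement must finish in time for floral arrangement (must start by hour 22); sound setup (must start by hour 32). The tightest is hour 22, so table placement must start by 22 − 8 = hour 14.

14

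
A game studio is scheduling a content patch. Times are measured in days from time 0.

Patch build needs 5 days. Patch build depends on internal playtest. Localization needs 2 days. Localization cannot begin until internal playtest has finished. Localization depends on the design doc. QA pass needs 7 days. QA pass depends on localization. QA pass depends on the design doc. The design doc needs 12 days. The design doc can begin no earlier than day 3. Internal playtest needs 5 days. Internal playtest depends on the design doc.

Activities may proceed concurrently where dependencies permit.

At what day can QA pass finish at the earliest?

After its own release at day 3, the design doc can start at day 3 and finishes at day 15.
Internal playtest cannot begin until the design doc (finishes day 15). It runs from day 15 to 15 + 5 = day 20.
For localization: internal playtest (finishes day 20); the design doc (finishes day 15). Taking the maximum gives a start of day 20, and it finishes at 20 + 2 = day 22.
QA pass has to wait for localization (finishes day 22); the design doc (finishes day 15). The latest of these is day 22, so QA pass runs day 22 to 22 + 7 = day 29.

29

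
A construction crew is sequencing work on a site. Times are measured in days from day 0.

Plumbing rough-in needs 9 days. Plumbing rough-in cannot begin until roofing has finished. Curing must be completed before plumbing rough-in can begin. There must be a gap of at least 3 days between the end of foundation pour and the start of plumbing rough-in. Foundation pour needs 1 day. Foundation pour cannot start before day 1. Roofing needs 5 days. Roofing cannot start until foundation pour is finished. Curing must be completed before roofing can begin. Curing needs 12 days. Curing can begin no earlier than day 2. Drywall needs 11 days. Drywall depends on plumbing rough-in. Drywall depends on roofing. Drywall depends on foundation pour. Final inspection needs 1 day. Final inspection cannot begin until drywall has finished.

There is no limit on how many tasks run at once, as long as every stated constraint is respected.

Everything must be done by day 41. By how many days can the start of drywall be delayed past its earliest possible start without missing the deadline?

Curing cannot begin until its own release at day 2. It runs from day 2 to 2 + 12 = day 14.
After its own release at day 1, foundation pour can start at day 1 and finishes at day 2.
Roofing cannot start until foundation pour (finishes day 2); curing (finishes day 14). The controlling bound is day 14, so roofing finishes at 14 + 5 = day 19.
Plumbing rough-in has to wait for roofing (finishes day 19); curing (finishes day 14); foundation pour (finishes day 2, plus 3-day gap → day 5). The latest of these is day 19, so plumbing rough-in runs day 19 to 19 + 9 = day 28.
Drywall has to wait for plumbing rough-in (finishes day 28); roofing (finishes day 19); foundation pour (finishes day 2). The latest of these is day 28, so drywall runs day 28 to 28 + 11 = day 39.

Working backward from the deadline:
Final inspection must finish by day 41; it takes 1 day, so it must start by 41 − 1 = day 40.
Drywall has to be done before final inspection (must start by day 40). That means finishing by day 40, i.e. starting by 40 − 11 = day 29.
So drywall can start as early as day 28 and as late as day 29, giving 29 − 28 = 1 day of slack.

1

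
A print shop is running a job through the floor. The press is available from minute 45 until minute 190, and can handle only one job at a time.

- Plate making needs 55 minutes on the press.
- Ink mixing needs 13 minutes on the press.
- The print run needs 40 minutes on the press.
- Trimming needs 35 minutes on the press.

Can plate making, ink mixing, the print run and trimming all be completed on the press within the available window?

The press window is 190 − 45 = 145 minutes.
Running back to back, the jobs need 55 + 13 + 40 + 35 = 143 minutes on the press.
Since 143 ≤ 145, they fit within the window.

Yes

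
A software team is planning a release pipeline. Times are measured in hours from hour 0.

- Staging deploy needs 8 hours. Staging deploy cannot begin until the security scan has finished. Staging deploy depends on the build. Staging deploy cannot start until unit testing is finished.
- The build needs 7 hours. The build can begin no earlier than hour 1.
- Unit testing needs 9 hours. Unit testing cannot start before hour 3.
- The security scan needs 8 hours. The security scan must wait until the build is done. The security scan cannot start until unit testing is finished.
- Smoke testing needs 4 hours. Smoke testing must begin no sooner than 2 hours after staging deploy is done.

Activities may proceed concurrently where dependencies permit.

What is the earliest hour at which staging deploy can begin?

20

After its own release at hour 3, unit testing can start at hour 3 and finishes at hour 12.
After its own release at hour 1, the build can start at hour 1 and finishes at hour 8.
For the security scan: the build (finishes hour 8); unit testing (finishes hour 12). Taking the maximum gives a start of hour 12, and it finishes at 12 + 8 = hour 20.
Staging deploy waits on the security scan (finishes hour 20); the build (finishes hour 8); unit testing (finishes hour 12). The latest of these is hour 20, which is the earliest staging deploy can start.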